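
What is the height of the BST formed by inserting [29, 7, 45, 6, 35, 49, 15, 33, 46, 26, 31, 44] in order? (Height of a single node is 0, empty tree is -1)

Insertion order: [29, 7, 45, 6, 35, 49, 15, 33, 46, 26, 31, 44]
Tree (level-order array): [29, 7, 45, 6, 15, 35, 49, None, None, None, 26, 33, 44, 46, None, None, None, 31]
Compute height bottom-up (empty subtree = -1):
  height(6) = 1 + max(-1, -1) = 0
  height(26) = 1 + max(-1, -1) = 0
  height(15) = 1 + max(-1, 0) = 1
  height(7) = 1 + max(0, 1) = 2
  height(31) = 1 + max(-1, -1) = 0
  height(33) = 1 + max(0, -1) = 1
  height(44) = 1 + max(-1, -1) = 0
  height(35) = 1 + max(1, 0) = 2
  height(46) = 1 + max(-1, -1) = 0
  height(49) = 1 + max(0, -1) = 1
  height(45) = 1 + max(2, 1) = 3
  height(29) = 1 + max(2, 3) = 4
Height = 4


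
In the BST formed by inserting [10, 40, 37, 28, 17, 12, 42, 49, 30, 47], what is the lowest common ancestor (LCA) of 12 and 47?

Tree insertion order: [10, 40, 37, 28, 17, 12, 42, 49, 30, 47]
Tree (level-order array): [10, None, 40, 37, 42, 28, None, None, 49, 17, 30, 47, None, 12]
In a BST, the LCA of p=12, q=47 is the first node v on the
root-to-leaf path with p <= v <= q (go left if both < v, right if both > v).
Walk from root:
  at 10: both 12 and 47 > 10, go right
  at 40: 12 <= 40 <= 47, this is the LCA
LCA = 40


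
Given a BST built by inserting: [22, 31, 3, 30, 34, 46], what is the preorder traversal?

Tree insertion order: [22, 31, 3, 30, 34, 46]
Tree (level-order array): [22, 3, 31, None, None, 30, 34, None, None, None, 46]
Preorder traversal: [22, 3, 31, 30, 34, 46]


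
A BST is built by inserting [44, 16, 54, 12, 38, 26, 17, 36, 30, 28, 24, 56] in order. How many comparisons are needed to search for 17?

Search path for 17: 44 -> 16 -> 38 -> 26 -> 17
Found: True
Comparisons: 5


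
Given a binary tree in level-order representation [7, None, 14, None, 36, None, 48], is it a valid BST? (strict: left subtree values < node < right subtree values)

Level-order array: [7, None, 14, None, 36, None, 48]
Validate using subtree bounds (lo, hi): at each node, require lo < value < hi,
then recurse left with hi=value and right with lo=value.
Preorder trace (stopping at first violation):
  at node 7 with bounds (-inf, +inf): OK
  at node 14 with bounds (7, +inf): OK
  at node 36 with bounds (14, +inf): OK
  at node 48 with bounds (36, +inf): OK
No violation found at any node.
Result: Valid BST


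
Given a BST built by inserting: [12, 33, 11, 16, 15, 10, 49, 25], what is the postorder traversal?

Tree insertion order: [12, 33, 11, 16, 15, 10, 49, 25]
Tree (level-order array): [12, 11, 33, 10, None, 16, 49, None, None, 15, 25]
Postorder traversal: [10, 11, 15, 25, 16, 49, 33, 12]


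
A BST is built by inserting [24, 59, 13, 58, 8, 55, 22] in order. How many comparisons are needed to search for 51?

Search path for 51: 24 -> 59 -> 58 -> 55
Found: False
Comparisons: 4


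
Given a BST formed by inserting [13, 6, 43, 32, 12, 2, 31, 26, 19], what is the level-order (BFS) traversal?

Tree insertion order: [13, 6, 43, 32, 12, 2, 31, 26, 19]
Tree (level-order array): [13, 6, 43, 2, 12, 32, None, None, None, None, None, 31, None, 26, None, 19]
BFS from the root, enqueuing left then right child of each popped node:
  queue [13] -> pop 13, enqueue [6, 43], visited so far: [13]
  queue [6, 43] -> pop 6, enqueue [2, 12], visited so far: [13, 6]
  queue [43, 2, 12] -> pop 43, enqueue [32], visited so far: [13, 6, 43]
  queue [2, 12, 32] -> pop 2, enqueue [none], visited so far: [13, 6, 43, 2]
  queue [12, 32] -> pop 12, enqueue [none], visited so far: [13, 6, 43, 2, 12]
  queue [32] -> pop 32, enqueue [31], visited so far: [13, 6, 43, 2, 12, 32]
  queue [31] -> pop 31, enqueue [26], visited so far: [13, 6, 43, 2, 12, 32, 31]
  queue [26] -> pop 26, enqueue [19], visited so far: [13, 6, 43, 2, 12, 32, 31, 26]
  queue [19] -> pop 19, enqueue [none], visited so far: [13, 6, 43, 2, 12, 32, 31, 26, 19]
Result: [13, 6, 43, 2, 12, 32, 31, 26, 19]


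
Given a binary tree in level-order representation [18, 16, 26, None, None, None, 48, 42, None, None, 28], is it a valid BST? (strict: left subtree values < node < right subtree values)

Level-order array: [18, 16, 26, None, None, None, 48, 42, None, None, 28]
Validate using subtree bounds (lo, hi): at each node, require lo < value < hi,
then recurse left with hi=value and right with lo=value.
Preorder trace (stopping at first violation):
  at node 18 with bounds (-inf, +inf): OK
  at node 16 with bounds (-inf, 18): OK
  at node 26 with bounds (18, +inf): OK
  at node 48 with bounds (26, +inf): OK
  at node 42 with bounds (26, 48): OK
  at node 28 with bounds (42, 48): VIOLATION
Node 28 violates its bound: not (42 < 28 < 48).
Result: Not a valid BST


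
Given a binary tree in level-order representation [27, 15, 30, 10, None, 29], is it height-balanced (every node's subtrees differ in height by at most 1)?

Tree (level-order array): [27, 15, 30, 10, None, 29]
Definition: a tree is height-balanced if, at every node, |h(left) - h(right)| <= 1 (empty subtree has height -1).
Bottom-up per-node check:
  node 10: h_left=-1, h_right=-1, diff=0 [OK], height=0
  node 15: h_left=0, h_right=-1, diff=1 [OK], height=1
  node 29: h_left=-1, h_right=-1, diff=0 [OK], height=0
  node 30: h_left=0, h_right=-1, diff=1 [OK], height=1
  node 27: h_left=1, h_right=1, diff=0 [OK], height=2
All nodes satisfy the balance condition.
Result: Balanced


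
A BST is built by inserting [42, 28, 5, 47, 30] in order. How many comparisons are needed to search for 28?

Search path for 28: 42 -> 28
Found: True
Comparisons: 2


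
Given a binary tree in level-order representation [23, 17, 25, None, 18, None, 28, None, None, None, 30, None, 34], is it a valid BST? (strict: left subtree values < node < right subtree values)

Level-order array: [23, 17, 25, None, 18, None, 28, None, None, None, 30, None, 34]
Validate using subtree bounds (lo, hi): at each node, require lo < value < hi,
then recurse left with hi=value and right with lo=value.
Preorder trace (stopping at first violation):
  at node 23 with bounds (-inf, +inf): OK
  at node 17 with bounds (-inf, 23): OK
  at node 18 with bounds (17, 23): OK
  at node 25 with bounds (23, +inf): OK
  at node 28 with bounds (25, +inf): OK
  at node 30 with bounds (28, +inf): OK
  at node 34 with bounds (30, +inf): OK
No violation found at any node.
Result: Valid BST


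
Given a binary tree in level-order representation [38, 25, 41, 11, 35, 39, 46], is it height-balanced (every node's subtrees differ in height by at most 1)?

Tree (level-order array): [38, 25, 41, 11, 35, 39, 46]
Definition: a tree is height-balanced if, at every node, |h(left) - h(right)| <= 1 (empty subtree has height -1).
Bottom-up per-node check:
  node 11: h_left=-1, h_right=-1, diff=0 [OK], height=0
  node 35: h_left=-1, h_right=-1, diff=0 [OK], height=0
  node 25: h_left=0, h_right=0, diff=0 [OK], height=1
  node 39: h_left=-1, h_right=-1, diff=0 [OK], height=0
  node 46: h_left=-1, h_right=-1, diff=0 [OK], height=0
  node 41: h_left=0, h_right=0, diff=0 [OK], height=1
  node 38: h_left=1, h_right=1, diff=0 [OK], height=2
All nodes satisfy the balance condition.
Result: Balanced


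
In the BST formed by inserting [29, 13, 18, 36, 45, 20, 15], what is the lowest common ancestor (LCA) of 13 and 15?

Tree insertion order: [29, 13, 18, 36, 45, 20, 15]
Tree (level-order array): [29, 13, 36, None, 18, None, 45, 15, 20]
In a BST, the LCA of p=13, q=15 is the first node v on the
root-to-leaf path with p <= v <= q (go left if both < v, right if both > v).
Walk from root:
  at 29: both 13 and 15 < 29, go left
  at 13: 13 <= 13 <= 15, this is the LCA
LCA = 13


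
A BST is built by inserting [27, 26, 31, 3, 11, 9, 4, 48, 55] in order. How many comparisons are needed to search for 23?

Search path for 23: 27 -> 26 -> 3 -> 11
Found: False
Comparisons: 4


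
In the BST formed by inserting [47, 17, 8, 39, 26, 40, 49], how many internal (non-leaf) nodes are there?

Tree built from: [47, 17, 8, 39, 26, 40, 49]
Tree (level-order array): [47, 17, 49, 8, 39, None, None, None, None, 26, 40]
Rule: An internal node has at least one child.
Per-node child counts:
  node 47: 2 child(ren)
  node 17: 2 child(ren)
  node 8: 0 child(ren)
  node 39: 2 child(ren)
  node 26: 0 child(ren)
  node 40: 0 child(ren)
  node 49: 0 child(ren)
Matching nodes: [47, 17, 39]
Count of internal (non-leaf) nodes: 3


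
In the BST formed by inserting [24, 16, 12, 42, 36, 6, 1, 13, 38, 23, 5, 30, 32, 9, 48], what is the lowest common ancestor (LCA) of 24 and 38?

Tree insertion order: [24, 16, 12, 42, 36, 6, 1, 13, 38, 23, 5, 30, 32, 9, 48]
Tree (level-order array): [24, 16, 42, 12, 23, 36, 48, 6, 13, None, None, 30, 38, None, None, 1, 9, None, None, None, 32, None, None, None, 5]
In a BST, the LCA of p=24, q=38 is the first node v on the
root-to-leaf path with p <= v <= q (go left if both < v, right if both > v).
Walk from root:
  at 24: 24 <= 24 <= 38, this is the LCA
LCA = 24


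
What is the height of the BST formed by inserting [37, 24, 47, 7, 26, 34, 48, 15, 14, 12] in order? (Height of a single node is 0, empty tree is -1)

Insertion order: [37, 24, 47, 7, 26, 34, 48, 15, 14, 12]
Tree (level-order array): [37, 24, 47, 7, 26, None, 48, None, 15, None, 34, None, None, 14, None, None, None, 12]
Compute height bottom-up (empty subtree = -1):
  height(12) = 1 + max(-1, -1) = 0
  height(14) = 1 + max(0, -1) = 1
  height(15) = 1 + max(1, -1) = 2
  height(7) = 1 + max(-1, 2) = 3
  height(34) = 1 + max(-1, -1) = 0
  height(26) = 1 + max(-1, 0) = 1
  height(24) = 1 + max(3, 1) = 4
  height(48) = 1 + max(-1, -1) = 0
  height(47) = 1 + max(-1, 0) = 1
  height(37) = 1 + max(4, 1) = 5
Height = 5


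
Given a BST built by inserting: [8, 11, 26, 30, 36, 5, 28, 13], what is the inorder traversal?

Tree insertion order: [8, 11, 26, 30, 36, 5, 28, 13]
Tree (level-order array): [8, 5, 11, None, None, None, 26, 13, 30, None, None, 28, 36]
Inorder traversal: [5, 8, 11, 13, 26, 28, 30, 36]


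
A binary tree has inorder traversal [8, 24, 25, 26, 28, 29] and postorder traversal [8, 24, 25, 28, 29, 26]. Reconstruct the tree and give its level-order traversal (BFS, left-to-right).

Inorder:   [8, 24, 25, 26, 28, 29]
Postorder: [8, 24, 25, 28, 29, 26]
Algorithm: postorder visits root last, so walk postorder right-to-left;
each value is the root of the current inorder slice — split it at that
value, recurse on the right subtree first, then the left.
Recursive splits:
  root=26; inorder splits into left=[8, 24, 25], right=[28, 29]
  root=29; inorder splits into left=[28], right=[]
  root=28; inorder splits into left=[], right=[]
  root=25; inorder splits into left=[8, 24], right=[]
  root=24; inorder splits into left=[8], right=[]
  root=8; inorder splits into left=[], right=[]
Reconstructed level-order: [26, 25, 29, 24, 28, 8]


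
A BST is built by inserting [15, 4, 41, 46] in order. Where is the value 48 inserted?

Starting tree (level order): [15, 4, 41, None, None, None, 46]
Insertion path: 15 -> 41 -> 46
Result: insert 48 as right child of 46
Final tree (level order): [15, 4, 41, None, None, None, 46, None, 48]


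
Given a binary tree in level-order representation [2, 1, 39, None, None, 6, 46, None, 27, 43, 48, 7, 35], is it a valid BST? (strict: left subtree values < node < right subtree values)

Level-order array: [2, 1, 39, None, None, 6, 46, None, 27, 43, 48, 7, 35]
Validate using subtree bounds (lo, hi): at each node, require lo < value < hi,
then recurse left with hi=value and right with lo=value.
Preorder trace (stopping at first violation):
  at node 2 with bounds (-inf, +inf): OK
  at node 1 with bounds (-inf, 2): OK
  at node 39 with bounds (2, +inf): OK
  at node 6 with bounds (2, 39): OK
  at node 27 with bounds (6, 39): OK
  at node 7 with bounds (6, 27): OK
  at node 35 with bounds (27, 39): OK
  at node 46 with bounds (39, +inf): OK
  at node 43 with bounds (39, 46): OK
  at node 48 with bounds (46, +inf): OK
No violation found at any node.
Result: Valid BST


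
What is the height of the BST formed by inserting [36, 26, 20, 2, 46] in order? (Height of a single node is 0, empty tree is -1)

Insertion order: [36, 26, 20, 2, 46]
Tree (level-order array): [36, 26, 46, 20, None, None, None, 2]
Compute height bottom-up (empty subtree = -1):
  height(2) = 1 + max(-1, -1) = 0
  height(20) = 1 + max(0, -1) = 1
  height(26) = 1 + max(1, -1) = 2
  height(46) = 1 + max(-1, -1) = 0
  height(36) = 1 + max(2, 0) = 3
Height = 3


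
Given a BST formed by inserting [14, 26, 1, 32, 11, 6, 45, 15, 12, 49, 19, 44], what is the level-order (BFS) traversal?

Tree insertion order: [14, 26, 1, 32, 11, 6, 45, 15, 12, 49, 19, 44]
Tree (level-order array): [14, 1, 26, None, 11, 15, 32, 6, 12, None, 19, None, 45, None, None, None, None, None, None, 44, 49]
BFS from the root, enqueuing left then right child of each popped node:
  queue [14] -> pop 14, enqueue [1, 26], visited so far: [14]
  queue [1, 26] -> pop 1, enqueue [11], visited so far: [14, 1]
  queue [26, 11] -> pop 26, enqueue [15, 32], visited so far: [14, 1, 26]
  queue [11, 15, 32] -> pop 11, enqueue [6, 12], visited so far: [14, 1, 26, 11]
  queue [15, 32, 6, 12] -> pop 15, enqueue [19], visited so far: [14, 1, 26, 11, 15]
  queue [32, 6, 12, 19] -> pop 32, enqueue [45], visited so far: [14, 1, 26, 11, 15, 32]
  queue [6, 12, 19, 45] -> pop 6, enqueue [none], visited so far: [14, 1, 26, 11, 15, 32, 6]
  queue [12, 19, 45] -> pop 12, enqueue [none], visited so far: [14, 1, 26, 11, 15, 32, 6, 12]
  queue [19, 45] -> pop 19, enqueue [none], visited so far: [14, 1, 26, 11, 15, 32, 6, 12, 19]
  queue [45] -> pop 45, enqueue [44, 49], visited so far: [14, 1, 26, 11, 15, 32, 6, 12, 19, 45]
  queue [44, 49] -> pop 44, enqueue [none], visited so far: [14, 1, 26, 11, 15, 32, 6, 12, 19, 45, 44]
  queue [49] -> pop 49, enqueue [none], visited so far: [14, 1, 26, 11, 15, 32, 6, 12, 19, 45, 44, 49]
Result: [14, 1, 26, 11, 15, 32, 6, 12, 19, 45, 44, 49]


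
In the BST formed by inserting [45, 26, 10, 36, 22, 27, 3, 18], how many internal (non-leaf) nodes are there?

Tree built from: [45, 26, 10, 36, 22, 27, 3, 18]
Tree (level-order array): [45, 26, None, 10, 36, 3, 22, 27, None, None, None, 18]
Rule: An internal node has at least one child.
Per-node child counts:
  node 45: 1 child(ren)
  node 26: 2 child(ren)
  node 10: 2 child(ren)
  node 3: 0 child(ren)
  node 22: 1 child(ren)
  node 18: 0 child(ren)
  node 36: 1 child(ren)
  node 27: 0 child(ren)
Matching nodes: [45, 26, 10, 22, 36]
Count of internal (non-leaf) nodes: 5


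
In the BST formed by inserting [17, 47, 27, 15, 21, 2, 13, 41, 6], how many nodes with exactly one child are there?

Tree built from: [17, 47, 27, 15, 21, 2, 13, 41, 6]
Tree (level-order array): [17, 15, 47, 2, None, 27, None, None, 13, 21, 41, 6]
Rule: These are nodes with exactly 1 non-null child.
Per-node child counts:
  node 17: 2 child(ren)
  node 15: 1 child(ren)
  node 2: 1 child(ren)
  node 13: 1 child(ren)
  node 6: 0 child(ren)
  node 47: 1 child(ren)
  node 27: 2 child(ren)
  node 21: 0 child(ren)
  node 41: 0 child(ren)
Matching nodes: [15, 2, 13, 47]
Count of nodes with exactly one child: 4


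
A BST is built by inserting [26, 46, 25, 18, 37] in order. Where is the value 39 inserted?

Starting tree (level order): [26, 25, 46, 18, None, 37]
Insertion path: 26 -> 46 -> 37
Result: insert 39 as right child of 37
Final tree (level order): [26, 25, 46, 18, None, 37, None, None, None, None, 39]


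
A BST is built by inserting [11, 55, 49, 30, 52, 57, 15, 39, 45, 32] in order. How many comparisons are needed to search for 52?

Search path for 52: 11 -> 55 -> 49 -> 52
Found: True
Comparisons: 4


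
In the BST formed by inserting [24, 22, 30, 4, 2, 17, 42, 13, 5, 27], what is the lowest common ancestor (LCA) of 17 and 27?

Tree insertion order: [24, 22, 30, 4, 2, 17, 42, 13, 5, 27]
Tree (level-order array): [24, 22, 30, 4, None, 27, 42, 2, 17, None, None, None, None, None, None, 13, None, 5]
In a BST, the LCA of p=17, q=27 is the first node v on the
root-to-leaf path with p <= v <= q (go left if both < v, right if both > v).
Walk from root:
  at 24: 17 <= 24 <= 27, this is the LCA
LCA = 24


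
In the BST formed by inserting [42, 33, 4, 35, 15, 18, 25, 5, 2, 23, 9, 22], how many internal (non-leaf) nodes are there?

Tree built from: [42, 33, 4, 35, 15, 18, 25, 5, 2, 23, 9, 22]
Tree (level-order array): [42, 33, None, 4, 35, 2, 15, None, None, None, None, 5, 18, None, 9, None, 25, None, None, 23, None, 22]
Rule: An internal node has at least one child.
Per-node child counts:
  node 42: 1 child(ren)
  node 33: 2 child(ren)
  node 4: 2 child(ren)
  node 2: 0 child(ren)
  node 15: 2 child(ren)
  node 5: 1 child(ren)
  node 9: 0 child(ren)
  node 18: 1 child(ren)
  node 25: 1 child(ren)
  node 23: 1 child(ren)
  node 22: 0 child(ren)
  node 35: 0 child(ren)
Matching nodes: [42, 33, 4, 15, 5, 18, 25, 23]
Count of internal (non-leaf) nodes: 8


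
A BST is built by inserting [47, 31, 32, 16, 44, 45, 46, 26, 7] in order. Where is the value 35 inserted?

Starting tree (level order): [47, 31, None, 16, 32, 7, 26, None, 44, None, None, None, None, None, 45, None, 46]
Insertion path: 47 -> 31 -> 32 -> 44
Result: insert 35 as left child of 44
Final tree (level order): [47, 31, None, 16, 32, 7, 26, None, 44, None, None, None, None, 35, 45, None, None, None, 46]


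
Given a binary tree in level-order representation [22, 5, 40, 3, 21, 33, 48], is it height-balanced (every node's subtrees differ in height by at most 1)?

Tree (level-order array): [22, 5, 40, 3, 21, 33, 48]
Definition: a tree is height-balanced if, at every node, |h(left) - h(right)| <= 1 (empty subtree has height -1).
Bottom-up per-node check:
  node 3: h_left=-1, h_right=-1, diff=0 [OK], height=0
  node 21: h_left=-1, h_right=-1, diff=0 [OK], height=0
  node 5: h_left=0, h_right=0, diff=0 [OK], height=1
  node 33: h_left=-1, h_right=-1, diff=0 [OK], height=0
  node 48: h_left=-1, h_right=-1, diff=0 [OK], height=0
  node 40: h_left=0, h_right=0, diff=0 [OK], height=1
  node 22: h_left=1, h_right=1, diff=0 [OK], height=2
All nodes satisfy the balance condition.
Result: Balanced


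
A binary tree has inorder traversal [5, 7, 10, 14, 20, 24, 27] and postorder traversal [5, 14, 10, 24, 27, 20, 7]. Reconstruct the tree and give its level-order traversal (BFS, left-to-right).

Inorder:   [5, 7, 10, 14, 20, 24, 27]
Postorder: [5, 14, 10, 24, 27, 20, 7]
Algorithm: postorder visits root last, so walk postorder right-to-left;
each value is the root of the current inorder slice — split it at that
value, recurse on the right subtree first, then the left.
Recursive splits:
  root=7; inorder splits into left=[5], right=[10, 14, 20, 24, 27]
  root=20; inorder splits into left=[10, 14], right=[24, 27]
  root=27; inorder splits into left=[24], right=[]
  root=24; inorder splits into left=[], right=[]
  root=10; inorder splits into left=[], right=[14]
  root=14; inorder splits into left=[], right=[]
  root=5; inorder splits into left=[], right=[]
Reconstructed level-order: [7, 5, 20, 10, 27, 14, 24]


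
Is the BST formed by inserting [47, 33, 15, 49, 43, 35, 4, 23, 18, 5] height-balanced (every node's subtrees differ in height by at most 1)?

Tree (level-order array): [47, 33, 49, 15, 43, None, None, 4, 23, 35, None, None, 5, 18]
Definition: a tree is height-balanced if, at every node, |h(left) - h(right)| <= 1 (empty subtree has height -1).
Bottom-up per-node check:
  node 5: h_left=-1, h_right=-1, diff=0 [OK], height=0
  node 4: h_left=-1, h_right=0, diff=1 [OK], height=1
  node 18: h_left=-1, h_right=-1, diff=0 [OK], height=0
  node 23: h_left=0, h_right=-1, diff=1 [OK], height=1
  node 15: h_left=1, h_right=1, diff=0 [OK], height=2
  node 35: h_left=-1, h_right=-1, diff=0 [OK], height=0
  node 43: h_left=0, h_right=-1, diff=1 [OK], height=1
  node 33: h_left=2, h_right=1, diff=1 [OK], height=3
  node 49: h_left=-1, h_right=-1, diff=0 [OK], height=0
  node 47: h_left=3, h_right=0, diff=3 [FAIL (|3-0|=3 > 1)], height=4
Node 47 violates the condition: |3 - 0| = 3 > 1.
Result: Not balanced


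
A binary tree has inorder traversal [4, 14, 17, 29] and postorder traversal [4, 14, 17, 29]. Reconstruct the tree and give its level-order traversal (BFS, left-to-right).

Inorder:   [4, 14, 17, 29]
Postorder: [4, 14, 17, 29]
Algorithm: postorder visits root last, so walk postorder right-to-left;
each value is the root of the current inorder slice — split it at that
value, recurse on the right subtree first, then the left.
Recursive splits:
  root=29; inorder splits into left=[4, 14, 17], right=[]
  root=17; inorder splits into left=[4, 14], right=[]
  root=14; inorder splits into left=[4], right=[]
  root=4; inorder splits into left=[], right=[]
Reconstructed level-order: [29, 17, 14, 4]


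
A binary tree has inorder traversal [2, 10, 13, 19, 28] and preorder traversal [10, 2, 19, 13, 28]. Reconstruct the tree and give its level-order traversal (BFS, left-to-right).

Inorder:  [2, 10, 13, 19, 28]
Preorder: [10, 2, 19, 13, 28]
Algorithm: preorder visits root first, so consume preorder in order;
for each root, split the current inorder slice at that value into
left-subtree inorder and right-subtree inorder, then recurse.
Recursive splits:
  root=10; inorder splits into left=[2], right=[13, 19, 28]
  root=2; inorder splits into left=[], right=[]
  root=19; inorder splits into left=[13], right=[28]
  root=13; inorder splits into left=[], right=[]
  root=28; inorder splits into left=[], right=[]
Reconstructed level-order: [10, 2, 19, 13, 28]


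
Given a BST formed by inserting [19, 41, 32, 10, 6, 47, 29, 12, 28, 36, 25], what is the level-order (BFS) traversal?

Tree insertion order: [19, 41, 32, 10, 6, 47, 29, 12, 28, 36, 25]
Tree (level-order array): [19, 10, 41, 6, 12, 32, 47, None, None, None, None, 29, 36, None, None, 28, None, None, None, 25]
BFS from the root, enqueuing left then right child of each popped node:
  queue [19] -> pop 19, enqueue [10, 41], visited so far: [19]
  queue [10, 41] -> pop 10, enqueue [6, 12], visited so far: [19, 10]
  queue [41, 6, 12] -> pop 41, enqueue [32, 47], visited so far: [19, 10, 41]
  queue [6, 12, 32, 47] -> pop 6, enqueue [none], visited so far: [19, 10, 41, 6]
  queue [12, 32, 47] -> pop 12, enqueue [none], visited so far: [19, 10, 41, 6, 12]
  queue [32, 47] -> pop 32, enqueue [29, 36], visited so far: [19, 10, 41, 6, 12, 32]
  queue [47, 29, 36] -> pop 47, enqueue [none], visited so far: [19, 10, 41, 6, 12, 32, 47]
  queue [29, 36] -> pop 29, enqueue [28], visited so far: [19, 10, 41, 6, 12, 32, 47, 29]
  queue [36, 28] -> pop 36, enqueue [none], visited so far: [19, 10, 41, 6, 12, 32, 47, 29, 36]
  queue [28] -> pop 28, enqueue [25], visited so far: [19, 10, 41, 6, 12, 32, 47, 29, 36, 28]
  queue [25] -> pop 25, enqueue [none], visited so far: [19, 10, 41, 6, 12, 32, 47, 29, 36, 28, 25]
Result: [19, 10, 41, 6, 12, 32, 47, 29, 36, 28, 25]


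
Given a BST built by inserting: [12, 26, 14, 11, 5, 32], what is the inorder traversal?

Tree insertion order: [12, 26, 14, 11, 5, 32]
Tree (level-order array): [12, 11, 26, 5, None, 14, 32]
Inorder traversal: [5, 11, 12, 14, 26, 32]


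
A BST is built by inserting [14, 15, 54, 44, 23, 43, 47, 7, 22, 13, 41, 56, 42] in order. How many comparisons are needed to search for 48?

Search path for 48: 14 -> 15 -> 54 -> 44 -> 47
Found: False
Comparisons: 5


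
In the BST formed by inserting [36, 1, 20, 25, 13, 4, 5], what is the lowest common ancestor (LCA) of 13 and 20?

Tree insertion order: [36, 1, 20, 25, 13, 4, 5]
Tree (level-order array): [36, 1, None, None, 20, 13, 25, 4, None, None, None, None, 5]
In a BST, the LCA of p=13, q=20 is the first node v on the
root-to-leaf path with p <= v <= q (go left if both < v, right if both > v).
Walk from root:
  at 36: both 13 and 20 < 36, go left
  at 1: both 13 and 20 > 1, go right
  at 20: 13 <= 20 <= 20, this is the LCA
LCA = 20


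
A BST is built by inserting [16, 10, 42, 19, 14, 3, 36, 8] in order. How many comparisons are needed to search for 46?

Search path for 46: 16 -> 42
Found: False
Comparisons: 2


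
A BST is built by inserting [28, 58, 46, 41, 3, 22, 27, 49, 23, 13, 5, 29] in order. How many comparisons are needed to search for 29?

Search path for 29: 28 -> 58 -> 46 -> 41 -> 29
Found: True
Comparisons: 5


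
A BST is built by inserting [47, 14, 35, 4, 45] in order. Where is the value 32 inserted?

Starting tree (level order): [47, 14, None, 4, 35, None, None, None, 45]
Insertion path: 47 -> 14 -> 35
Result: insert 32 as left child of 35
Final tree (level order): [47, 14, None, 4, 35, None, None, 32, 45]


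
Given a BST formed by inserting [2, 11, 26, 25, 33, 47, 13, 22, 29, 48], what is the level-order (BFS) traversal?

Tree insertion order: [2, 11, 26, 25, 33, 47, 13, 22, 29, 48]
Tree (level-order array): [2, None, 11, None, 26, 25, 33, 13, None, 29, 47, None, 22, None, None, None, 48]
BFS from the root, enqueuing left then right child of each popped node:
  queue [2] -> pop 2, enqueue [11], visited so far: [2]
  queue [11] -> pop 11, enqueue [26], visited so far: [2, 11]
  queue [26] -> pop 26, enqueue [25, 33], visited so far: [2, 11, 26]
  queue [25, 33] -> pop 25, enqueue [13], visited so far: [2, 11, 26, 25]
  queue [33, 13] -> pop 33, enqueue [29, 47], visited so far: [2, 11, 26, 25, 33]
  queue [13, 29, 47] -> pop 13, enqueue [22], visited so far: [2, 11, 26, 25, 33, 13]
  queue [29, 47, 22] -> pop 29, enqueue [none], visited so far: [2, 11, 26, 25, 33, 13, 29]
  queue [47, 22] -> pop 47, enqueue [48], visited so far: [2, 11, 26, 25, 33, 13, 29, 47]
  queue [22, 48] -> pop 22, enqueue [none], visited so far: [2, 11, 26, 25, 33, 13, 29, 47, 22]
  queue [48] -> pop 48, enqueue [none], visited so far: [2, 11, 26, 25, 33, 13, 29, 47, 22, 48]
Result: [2, 11, 26, 25, 33, 13, 29, 47, 22, 48]


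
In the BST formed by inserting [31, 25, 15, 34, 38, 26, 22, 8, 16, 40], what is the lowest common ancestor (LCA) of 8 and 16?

Tree insertion order: [31, 25, 15, 34, 38, 26, 22, 8, 16, 40]
Tree (level-order array): [31, 25, 34, 15, 26, None, 38, 8, 22, None, None, None, 40, None, None, 16]
In a BST, the LCA of p=8, q=16 is the first node v on the
root-to-leaf path with p <= v <= q (go left if both < v, right if both > v).
Walk from root:
  at 31: both 8 and 16 < 31, go left
  at 25: both 8 and 16 < 25, go left
  at 15: 8 <= 15 <= 16, this is the LCA
LCA = 15


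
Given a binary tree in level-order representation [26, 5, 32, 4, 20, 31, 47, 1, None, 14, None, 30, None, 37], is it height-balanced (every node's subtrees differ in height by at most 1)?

Tree (level-order array): [26, 5, 32, 4, 20, 31, 47, 1, None, 14, None, 30, None, 37]
Definition: a tree is height-balanced if, at every node, |h(left) - h(right)| <= 1 (empty subtree has height -1).
Bottom-up per-node check:
  node 1: h_left=-1, h_right=-1, diff=0 [OK], height=0
  node 4: h_left=0, h_right=-1, diff=1 [OK], height=1
  node 14: h_left=-1, h_right=-1, diff=0 [OK], height=0
  node 20: h_left=0, h_right=-1, diff=1 [OK], height=1
  node 5: h_left=1, h_right=1, diff=0 [OK], height=2
  node 30: h_left=-1, h_right=-1, diff=0 [OK], height=0
  node 31: h_left=0, h_right=-1, diff=1 [OK], height=1
  node 37: h_left=-1, h_right=-1, diff=0 [OK], height=0
  node 47: h_left=0, h_right=-1, diff=1 [OK], height=1
  node 32: h_left=1, h_right=1, diff=0 [OK], height=2
  node 26: h_left=2, h_right=2, diff=0 [OK], height=3
All nodes satisfy the balance condition.
Result: Balanced


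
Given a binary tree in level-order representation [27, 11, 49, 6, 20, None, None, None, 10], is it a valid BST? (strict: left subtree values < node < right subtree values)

Level-order array: [27, 11, 49, 6, 20, None, None, None, 10]
Validate using subtree bounds (lo, hi): at each node, require lo < value < hi,
then recurse left with hi=value and right with lo=value.
Preorder trace (stopping at first violation):
  at node 27 with bounds (-inf, +inf): OK
  at node 11 with bounds (-inf, 27): OK
  at node 6 with bounds (-inf, 11): OK
  at node 10 with bounds (6, 11): OK
  at node 20 with bounds (11, 27): OK
  at node 49 with bounds (27, +inf): OK
No violation found at any node.
Result: Valid BST


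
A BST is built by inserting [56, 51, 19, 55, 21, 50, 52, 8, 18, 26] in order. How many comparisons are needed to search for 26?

Search path for 26: 56 -> 51 -> 19 -> 21 -> 50 -> 26
Found: True
Comparisons: 6


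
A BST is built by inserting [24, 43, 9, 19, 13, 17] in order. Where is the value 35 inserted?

Starting tree (level order): [24, 9, 43, None, 19, None, None, 13, None, None, 17]
Insertion path: 24 -> 43
Result: insert 35 as left child of 43
Final tree (level order): [24, 9, 43, None, 19, 35, None, 13, None, None, None, None, 17]


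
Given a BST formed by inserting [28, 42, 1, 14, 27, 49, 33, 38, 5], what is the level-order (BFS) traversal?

Tree insertion order: [28, 42, 1, 14, 27, 49, 33, 38, 5]
Tree (level-order array): [28, 1, 42, None, 14, 33, 49, 5, 27, None, 38]
BFS from the root, enqueuing left then right child of each popped node:
  queue [28] -> pop 28, enqueue [1, 42], visited so far: [28]
  queue [1, 42] -> pop 1, enqueue [14], visited so far: [28, 1]
  queue [42, 14] -> pop 42, enqueue [33, 49], visited so far: [28, 1, 42]
  queue [14, 33, 49] -> pop 14, enqueue [5, 27], visited so far: [28, 1, 42, 14]
  queue [33, 49, 5, 27] -> pop 33, enqueue [38], visited so far: [28, 1, 42, 14, 33]
  queue [49, 5, 27, 38] -> pop 49, enqueue [none], visited so far: [28, 1, 42, 14, 33, 49]
  queue [5, 27, 38] -> pop 5, enqueue [none], visited so far: [28, 1, 42, 14, 33, 49, 5]
  queue [27, 38] -> pop 27, enqueue [none], visited so far: [28, 1, 42, 14, 33, 49, 5, 27]
  queue [38] -> pop 38, enqueue [none], visited so far: [28, 1, 42, 14, 33, 49, 5, 27, 38]
Result: [28, 1, 42, 14, 33, 49, 5, 27, 38]


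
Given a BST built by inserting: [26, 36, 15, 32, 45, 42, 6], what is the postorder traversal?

Tree insertion order: [26, 36, 15, 32, 45, 42, 6]
Tree (level-order array): [26, 15, 36, 6, None, 32, 45, None, None, None, None, 42]
Postorder traversal: [6, 15, 32, 42, 45, 36, 26]


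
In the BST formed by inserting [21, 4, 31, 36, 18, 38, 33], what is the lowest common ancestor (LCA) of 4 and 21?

Tree insertion order: [21, 4, 31, 36, 18, 38, 33]
Tree (level-order array): [21, 4, 31, None, 18, None, 36, None, None, 33, 38]
In a BST, the LCA of p=4, q=21 is the first node v on the
root-to-leaf path with p <= v <= q (go left if both < v, right if both > v).
Walk from root:
  at 21: 4 <= 21 <= 21, this is the LCA
LCA = 21


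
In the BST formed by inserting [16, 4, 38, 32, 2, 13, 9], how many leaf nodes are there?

Tree built from: [16, 4, 38, 32, 2, 13, 9]
Tree (level-order array): [16, 4, 38, 2, 13, 32, None, None, None, 9]
Rule: A leaf has 0 children.
Per-node child counts:
  node 16: 2 child(ren)
  node 4: 2 child(ren)
  node 2: 0 child(ren)
  node 13: 1 child(ren)
  node 9: 0 child(ren)
  node 38: 1 child(ren)
  node 32: 0 child(ren)
Matching nodes: [2, 9, 32]
Count of leaf nodes: 3


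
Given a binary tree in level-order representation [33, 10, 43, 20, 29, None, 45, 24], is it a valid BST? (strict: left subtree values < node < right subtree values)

Level-order array: [33, 10, 43, 20, 29, None, 45, 24]
Validate using subtree bounds (lo, hi): at each node, require lo < value < hi,
then recurse left with hi=value and right with lo=value.
Preorder trace (stopping at first violation):
  at node 33 with bounds (-inf, +inf): OK
  at node 10 with bounds (-inf, 33): OK
  at node 20 with bounds (-inf, 10): VIOLATION
Node 20 violates its bound: not (-inf < 20 < 10).
Result: Not a valid BST


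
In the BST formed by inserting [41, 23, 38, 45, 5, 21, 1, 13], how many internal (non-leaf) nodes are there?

Tree built from: [41, 23, 38, 45, 5, 21, 1, 13]
Tree (level-order array): [41, 23, 45, 5, 38, None, None, 1, 21, None, None, None, None, 13]
Rule: An internal node has at least one child.
Per-node child counts:
  node 41: 2 child(ren)
  node 23: 2 child(ren)
  node 5: 2 child(ren)
  node 1: 0 child(ren)
  node 21: 1 child(ren)
  node 13: 0 child(ren)
  node 38: 0 child(ren)
  node 45: 0 child(ren)
Matching nodes: [41, 23, 5, 21]
Count of internal (non-leaf) nodes: 4


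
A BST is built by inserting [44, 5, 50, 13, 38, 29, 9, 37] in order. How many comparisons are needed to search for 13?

Search path for 13: 44 -> 5 -> 13
Found: True
Comparisons: 3


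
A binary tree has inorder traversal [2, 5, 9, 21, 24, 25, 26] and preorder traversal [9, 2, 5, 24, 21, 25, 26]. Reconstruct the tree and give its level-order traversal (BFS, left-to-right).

Inorder:  [2, 5, 9, 21, 24, 25, 26]
Preorder: [9, 2, 5, 24, 21, 25, 26]
Algorithm: preorder visits root first, so consume preorder in order;
for each root, split the current inorder slice at that value into
left-subtree inorder and right-subtree inorder, then recurse.
Recursive splits:
  root=9; inorder splits into left=[2, 5], right=[21, 24, 25, 26]
  root=2; inorder splits into left=[], right=[5]
  root=5; inorder splits into left=[], right=[]
  root=24; inorder splits into left=[21], right=[25, 26]
  root=21; inorder splits into left=[], right=[]
  root=25; inorder splits into left=[], right=[26]
  root=26; inorder splits into left=[], right=[]
Reconstructed level-order: [9, 2, 24, 5, 21, 25, 26]


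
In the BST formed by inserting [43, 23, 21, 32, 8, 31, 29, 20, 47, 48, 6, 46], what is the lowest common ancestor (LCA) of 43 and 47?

Tree insertion order: [43, 23, 21, 32, 8, 31, 29, 20, 47, 48, 6, 46]
Tree (level-order array): [43, 23, 47, 21, 32, 46, 48, 8, None, 31, None, None, None, None, None, 6, 20, 29]
In a BST, the LCA of p=43, q=47 is the first node v on the
root-to-leaf path with p <= v <= q (go left if both < v, right if both > v).
Walk from root:
  at 43: 43 <= 43 <= 47, this is the LCA
LCA = 43


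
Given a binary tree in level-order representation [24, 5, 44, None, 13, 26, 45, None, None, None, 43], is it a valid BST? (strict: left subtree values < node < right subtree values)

Level-order array: [24, 5, 44, None, 13, 26, 45, None, None, None, 43]
Validate using subtree bounds (lo, hi): at each node, require lo < value < hi,
then recurse left with hi=value and right with lo=value.
Preorder trace (stopping at first violation):
  at node 24 with bounds (-inf, +inf): OK
  at node 5 with bounds (-inf, 24): OK
  at node 13 with bounds (5, 24): OK
  at node 44 with bounds (24, +inf): OK
  at node 26 with bounds (24, 44): OK
  at node 43 with bounds (26, 44): OK
  at node 45 with bounds (44, +inf): OK
No violation found at any node.
Result: Valid BST


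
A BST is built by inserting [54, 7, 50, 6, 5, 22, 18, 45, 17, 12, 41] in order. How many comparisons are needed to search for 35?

Search path for 35: 54 -> 7 -> 50 -> 22 -> 45 -> 41
Found: False
Comparisons: 6


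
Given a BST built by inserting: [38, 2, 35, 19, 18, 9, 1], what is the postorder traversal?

Tree insertion order: [38, 2, 35, 19, 18, 9, 1]
Tree (level-order array): [38, 2, None, 1, 35, None, None, 19, None, 18, None, 9]
Postorder traversal: [1, 9, 18, 19, 35, 2, 38]


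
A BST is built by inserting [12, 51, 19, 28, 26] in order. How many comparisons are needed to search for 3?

Search path for 3: 12
Found: False
Comparisons: 1


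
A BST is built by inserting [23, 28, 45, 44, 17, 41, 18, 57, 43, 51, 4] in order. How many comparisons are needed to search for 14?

Search path for 14: 23 -> 17 -> 4
Found: False
Comparisons: 3


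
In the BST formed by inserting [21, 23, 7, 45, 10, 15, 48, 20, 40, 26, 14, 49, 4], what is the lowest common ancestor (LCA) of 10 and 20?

Tree insertion order: [21, 23, 7, 45, 10, 15, 48, 20, 40, 26, 14, 49, 4]
Tree (level-order array): [21, 7, 23, 4, 10, None, 45, None, None, None, 15, 40, 48, 14, 20, 26, None, None, 49]
In a BST, the LCA of p=10, q=20 is the first node v on the
root-to-leaf path with p <= v <= q (go left if both < v, right if both > v).
Walk from root:
  at 21: both 10 and 20 < 21, go left
  at 7: both 10 and 20 > 7, go right
  at 10: 10 <= 10 <= 20, this is the LCA
LCA = 10


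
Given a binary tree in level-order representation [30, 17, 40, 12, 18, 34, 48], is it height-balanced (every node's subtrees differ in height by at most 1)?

Tree (level-order array): [30, 17, 40, 12, 18, 34, 48]
Definition: a tree is height-balanced if, at every node, |h(left) - h(right)| <= 1 (empty subtree has height -1).
Bottom-up per-node check:
  node 12: h_left=-1, h_right=-1, diff=0 [OK], height=0
  node 18: h_left=-1, h_right=-1, diff=0 [OK], height=0
  node 17: h_left=0, h_right=0, diff=0 [OK], height=1
  node 34: h_left=-1, h_right=-1, diff=0 [OK], height=0
  node 48: h_left=-1, h_right=-1, diff=0 [OK], height=0
  node 40: h_left=0, h_right=0, diff=0 [OK], height=1
  node 30: h_left=1, h_right=1, diff=0 [OK], height=2
All nodes satisfy the balance condition.
Result: Balanced


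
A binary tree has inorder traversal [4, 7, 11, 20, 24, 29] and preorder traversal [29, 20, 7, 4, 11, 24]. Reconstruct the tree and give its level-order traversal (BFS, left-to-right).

Inorder:  [4, 7, 11, 20, 24, 29]
Preorder: [29, 20, 7, 4, 11, 24]
Algorithm: preorder visits root first, so consume preorder in order;
for each root, split the current inorder slice at that value into
left-subtree inorder and right-subtree inorder, then recurse.
Recursive splits:
  root=29; inorder splits into left=[4, 7, 11, 20, 24], right=[]
  root=20; inorder splits into left=[4, 7, 11], right=[24]
  root=7; inorder splits into left=[4], right=[11]
  root=4; inorder splits into left=[], right=[]
  root=11; inorder splits into left=[], right=[]
  root=24; inorder splits into left=[], right=[]
Reconstructed level-order: [29, 20, 7, 24, 4, 11]


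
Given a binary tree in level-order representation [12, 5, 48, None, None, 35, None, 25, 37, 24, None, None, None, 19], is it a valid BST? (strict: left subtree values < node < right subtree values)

Level-order array: [12, 5, 48, None, None, 35, None, 25, 37, 24, None, None, None, 19]
Validate using subtree bounds (lo, hi): at each node, require lo < value < hi,
then recurse left with hi=value and right with lo=value.
Preorder trace (stopping at first violation):
  at node 12 with bounds (-inf, +inf): OK
  at node 5 with bounds (-inf, 12): OK
  at node 48 with bounds (12, +inf): OK
  at node 35 with bounds (12, 48): OK
  at node 25 with bounds (12, 35): OK
  at node 24 with bounds (12, 25): OK
  at node 19 with bounds (12, 24): OK
  at node 37 with bounds (35, 48): OK
No violation found at any node.
Result: Valid BST


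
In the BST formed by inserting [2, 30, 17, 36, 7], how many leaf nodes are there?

Tree built from: [2, 30, 17, 36, 7]
Tree (level-order array): [2, None, 30, 17, 36, 7]
Rule: A leaf has 0 children.
Per-node child counts:
  node 2: 1 child(ren)
  node 30: 2 child(ren)
  node 17: 1 child(ren)
  node 7: 0 child(ren)
  node 36: 0 child(ren)
Matching nodes: [7, 36]
Count of leaf nodes: 2


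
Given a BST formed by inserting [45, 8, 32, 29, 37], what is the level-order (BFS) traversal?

Tree insertion order: [45, 8, 32, 29, 37]
Tree (level-order array): [45, 8, None, None, 32, 29, 37]
BFS from the root, enqueuing left then right child of each popped node:
  queue [45] -> pop 45, enqueue [8], visited so far: [45]
  queue [8] -> pop 8, enqueue [32], visited so far: [45, 8]
  queue [32] -> pop 32, enqueue [29, 37], visited so far: [45, 8, 32]
  queue [29, 37] -> pop 29, enqueue [none], visited so far: [45, 8, 32, 29]
  queue [37] -> pop 37, enqueue [none], visited so far: [45, 8, 32, 29, 37]
Result: [45, 8, 32, 29, 37]


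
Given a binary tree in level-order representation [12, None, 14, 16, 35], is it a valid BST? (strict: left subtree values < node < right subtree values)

Level-order array: [12, None, 14, 16, 35]
Validate using subtree bounds (lo, hi): at each node, require lo < value < hi,
then recurse left with hi=value and right with lo=value.
Preorder trace (stopping at first violation):
  at node 12 with bounds (-inf, +inf): OK
  at node 14 with bounds (12, +inf): OK
  at node 16 with bounds (12, 14): VIOLATION
Node 16 violates its bound: not (12 < 16 < 14).
Result: Not a valid BST
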